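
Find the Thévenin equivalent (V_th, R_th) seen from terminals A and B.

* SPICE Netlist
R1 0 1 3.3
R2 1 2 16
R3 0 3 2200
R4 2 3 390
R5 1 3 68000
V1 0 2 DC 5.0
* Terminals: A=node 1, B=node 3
Step 1 — V_th is the open-circuit voltage V_A - V_B (nothing connected across the terminals).
Nodal analysis, taking node 2 as the 0 V reference.
Source V1 fixes V_0 = 5 V.
KCL at each unknown node (sum of currents leaving = 0; resistances in Ω):
  Node 1: (V_1 - 5)/3.3 + (V_1 - 0)/16 + (V_1 - V_3)/68000 = 0
  Node 3: (V_3 - 5)/2200 + (V_3 - 0)/390 + (V_3 - V_1)/68000 = 0
Collecting terms (coefficients in siemens):
  0.3655·V_1 - 0.00001471·V_3 = 1.515
  0.003033·V_3 - 0.00001471·V_1 = 0.002273
Determinant D = (0.3655)(0.003033) - (-0.00001471)(-0.00001471) = 0.001109
V_1 = [(1.515)(0.003033) - (-0.00001471)(0.002273)]/D = 4.145 V
V_3 = [(0.3655)(0.002273) - (1.515)(-0.00001471)]/D = 0.7693 V
V_th = V_1 - V_3 = 4.145 - 0.7693 = 3.376 V
Step 2 — R_th: zero the source — replace V1 by a short circuit (node 2 merges into node 0) — and find the resistance seen between A (node 1) and B (node 3).
Reduce the network between node 1 (A) and node 3 (B) by series/parallel combination:
  Rp1 = R1 ‖ R2 (parallel, both between nodes 0 and 1) = 1/(1/3.3 + 1/16) = 2.736 Ω
  Rp2 = R3 ‖ R4 (parallel, both between nodes 0 and 3) = 1/(1/2200 + 1/390) = 331.3 Ω
  Rs1 = Rp1 + Rp2 (series, joined only at node 0) = 2.736 + 331.3 = 334 Ω
  Rp3 = R5 ‖ Rs1 (parallel, both between nodes 1 and 3) = 1/(1/68000 + 1/334) = 332.4 Ω
R_th = 332.4 Ω

Final answer: V_th = 3.376 V, R_th = 332.4 Ω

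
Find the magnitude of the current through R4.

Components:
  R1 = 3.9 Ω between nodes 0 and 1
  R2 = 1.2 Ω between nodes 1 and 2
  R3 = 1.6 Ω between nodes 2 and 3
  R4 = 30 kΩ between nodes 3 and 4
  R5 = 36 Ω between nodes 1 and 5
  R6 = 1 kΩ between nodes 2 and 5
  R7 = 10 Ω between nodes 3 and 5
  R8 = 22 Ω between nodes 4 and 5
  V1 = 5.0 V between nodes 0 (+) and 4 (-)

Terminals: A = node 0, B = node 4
Nodal analysis, taking node 4 as the 0 V reference.
Source V1 fixes V_0 = 5 V.
KCL at each unknown node (sum of currents leaving = 0; resistances in Ω):
  Node 1: (V_1 - 5)/3.9 + (V_1 - V_2)/1.2 + (V_1 - V_5)/36 = 0
  Node 2: (V_2 - V_1)/1.2 + (V_2 - V_3)/1.6 + (V_2 - V_5)/1000 = 0
  Node 3: (V_3 - V_2)/1.6 + (V_3 - 0)/30000 + (V_3 - V_5)/10 = 0
  Node 5: (V_5 - V_1)/36 + (V_5 - V_2)/1000 + (V_5 - V_3)/10 + (V_5 - 0)/22 = 0
Collecting terms (coefficients in siemens):
  1.118·V_1 - 0.8333·V_2 - 0.02778·V_5 = 1.282
  1.459·V_2 - 0.8333·V_1 - 0.625·V_3 - 0.001·V_5 = 0
  0.725·V_3 - 0.625·V_2 - 0.1·V_5 = 0
  0.1742·V_5 - 0.02778·V_1 - 0.001·V_2 - 0.1·V_3 = 0
Solving these 4 simultaneous equations (Gaussian elimination) gives:
  V_1 = 4.447 V, V_2 = 4.321 V, V_3 = 4.155 V, V_5 = 3.118 V
I_R4 = (V_3 - V_4)/R4 = (4.155 - 0)/30000 = 0.0001385 A
|I_R4| = 0.0001385 A

Final answer: |I_R4| = 0.0001385 A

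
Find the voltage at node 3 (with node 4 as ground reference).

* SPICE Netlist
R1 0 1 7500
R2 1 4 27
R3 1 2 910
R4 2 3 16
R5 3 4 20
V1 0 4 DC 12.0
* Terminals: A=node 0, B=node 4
Nodal analysis, taking node 4 as the 0 V reference.
Source V1 fixes V_0 = 12 V.
KCL at each unknown node (sum of currents leaving = 0; resistances in Ω):
  Node 1: (V_1 - 12)/7500 + (V_1 - 0)/27 + (V_1 - V_2)/910 = 0
  Node 2: (V_2 - V_1)/910 + (V_2 - V_3)/16 = 0
  Node 3: (V_3 - V_2)/16 + (V_3 - 0)/20 = 0
Collecting terms (coefficients in siemens):
  0.03827·V_1 - 0.001099·V_2 = 0.0016
  0.0636·V_2 - 0.001099·V_1 - 0.0625·V_3 = 0
  0.1125·V_3 - 0.0625·V_2 = 0
Solving these 3 simultaneous equations (Gaussian elimination) gives:
  V_1 = 0.04185 V, V_2 = 0.001593 V, V_3 = 0.0008849 V
The requested potential is V_3 = 0.0008849 V.

Final answer: V_3 = 0.0008849 V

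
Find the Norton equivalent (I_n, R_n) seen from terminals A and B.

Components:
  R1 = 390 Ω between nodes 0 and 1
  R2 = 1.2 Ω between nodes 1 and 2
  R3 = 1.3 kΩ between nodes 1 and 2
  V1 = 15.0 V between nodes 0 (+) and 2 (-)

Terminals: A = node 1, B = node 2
Find the Thévenin equivalent first; then I_n = V_th/R_th and R_n = R_th.
Step 1 — V_th is the open-circuit voltage V_A - V_B (nothing connected across the terminals).
Nodal analysis, taking node 2 as the 0 V reference.
Source V1 fixes V_0 = 15 V.
KCL at each unknown node (sum of currents leaving = 0; resistances in Ω):
  Node 1: (V_1 - 15)/390 + (V_1 - 0)/1.2 + (V_1 - 0)/1300 = 0
Collecting terms: 0.8367 × V_1 = 0.03846  =>  V_1 = 0.04597 V
V_th = V_1 - V_2 = 0.04597 - 0 = 0.04597 V
Step 2 — R_th: zero the source — replace V1 by a short circuit (node 2 merges into node 0) — and find the resistance seen between A (node 1) and B (node 0).
Reduce the network between node 1 (A) and node 0 (B) by series/parallel combination:
  Rp1 = R1 ‖ R2 ‖ R3 (parallel, all between nodes 0 and 1) = 1/(1/390 + 1/1.2 + 1/1300) = 1.195 Ω
R_th = 1.195 Ω
I_n = V_th/R_th = 0.04597/1.195 = 0.03846 A, and R_n = R_th = 1.195 Ω

Final answer: I_n = 0.03846 A, R_n = 1.195 Ω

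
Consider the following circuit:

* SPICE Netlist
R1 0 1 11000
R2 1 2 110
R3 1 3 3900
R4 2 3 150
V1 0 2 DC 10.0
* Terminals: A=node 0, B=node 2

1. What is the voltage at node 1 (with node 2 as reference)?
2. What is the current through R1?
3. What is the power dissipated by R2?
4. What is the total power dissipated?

Nodal analysis, taking node 2 as the 0 V reference.
Source V1 fixes V_0 = 10 V.
KCL at each unknown node (sum of currents leaving = 0; resistances in Ω):
  Node 1: (V_1 - 10)/11000 + (V_1 - 0)/110 + (V_1 - V_3)/3900 = 0
  Node 3: (V_3 - V_1)/3900 + (V_3 - 0)/150 = 0
Collecting terms (coefficients in siemens):
  0.009438·V_1 - 0.0002564·V_3 = 0.0009091
  0.006923·V_3 - 0.0002564·V_1 = 0
Determinant D = (0.009438)(0.006923) - (-0.0002564)(-0.0002564) = 0.00006528
V_1 = [(0.0009091)(0.006923) - (-0.0002564)(0)]/D = 0.09642 V
V_3 = [(0.009438)(0) - (0.0009091)(-0.0002564)]/D = 0.003571 V
Part 1:
  Read off the nodal solution: V_1 = 0.09642 V
Part 2:
  I_R1 = (V_0 - V_1)/R1 = (10 - 0.09642)/11000 = 0.0009003 A
  Magnitude: I_R1 = 0.0009003 A
Part 3:
  I_R2 = (V_1 - V_2)/R2 = (0.09642 - 0)/110 = 0.0008765 A
  P_R2 = I_R2² × R2 = (0.0008765)² × 110 = 0.00008451 W
Part 4:
  Power in each resistor, P = (ΔV)²/R:
    P_R1 = (10 - 0.09642)²/11000 = 0.008916 W
    P_R2 = (0.09642 - 0)²/110 = 0.00008451 W
    P_R3 = (0.09642 - 0.003571)²/3900 = 0.00000221 W
    P_R4 = (0 - 0.003571)²/150 = 0.00000008501 W
  P_total = P_R1 + P_R2 + P_R3 + P_R4 = 0.009003 W

Final answers:
1. V_1 = 0.09642 V
2. I_R1 = 0.0009003 A
3. P_R2 = 8.451e-05 W
4. P_total = 0.009003 W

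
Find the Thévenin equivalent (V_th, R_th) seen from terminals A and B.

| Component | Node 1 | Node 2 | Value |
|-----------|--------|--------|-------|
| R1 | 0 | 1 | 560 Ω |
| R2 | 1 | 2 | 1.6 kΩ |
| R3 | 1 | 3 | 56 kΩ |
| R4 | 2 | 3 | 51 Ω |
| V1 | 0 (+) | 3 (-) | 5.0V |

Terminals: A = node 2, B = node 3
Step 1 — V_th is the open-circuit voltage V_A - V_B (nothing connected across the terminals).
Nodal analysis, taking node 3 as the 0 V reference.
Source V1 fixes V_0 = 5 V.
KCL at each unknown node (sum of currents leaving = 0; resistances in Ω):
  Node 1: (V_1 - 5)/560 + (V_1 - V_2)/1600 + (V_1 - 0)/56000 = 0
  Node 2: (V_2 - V_1)/1600 + (V_2 - 0)/51 = 0
Collecting terms (coefficients in siemens):
  0.002429·V_1 - 0.000625·V_2 = 0.008929
  0.02023·V_2 - 0.000625·V_1 = 0
Determinant D = (0.002429)(0.02023) - (-0.000625)(-0.000625) = 0.00004875
V_1 = [(0.008929)(0.02023) - (-0.000625)(0)]/D = 3.706 V
V_2 = [(0.002429)(0) - (0.008929)(-0.000625)]/D = 0.1145 V
V_th = V_2 - V_3 = 0.1145 - 0 = 0.1145 V
Step 2 — R_th: zero the source — replace V1 by a short circuit (node 3 merges into node 0) — and find the resistance seen between A (node 2) and B (node 0).
Reduce the network between node 2 (A) and node 0 (B) by series/parallel combination:
  Rp1 = R1 ‖ R3 (parallel, both between nodes 0 and 1) = 1/(1/560 + 1/56000) = 554.5 Ω
  Rs1 = R2 + Rp1 (series, joined only at node 1) = 1600 + 554.5 = 2154 Ω
  Rp2 = R4 ‖ Rs1 (parallel, both between nodes 0 and 2) = 1/(1/51 + 1/2154) = 49.82 Ω
R_th = 49.82 Ω

Final answer: V_th = 0.1145 V, R_th = 49.82 Ω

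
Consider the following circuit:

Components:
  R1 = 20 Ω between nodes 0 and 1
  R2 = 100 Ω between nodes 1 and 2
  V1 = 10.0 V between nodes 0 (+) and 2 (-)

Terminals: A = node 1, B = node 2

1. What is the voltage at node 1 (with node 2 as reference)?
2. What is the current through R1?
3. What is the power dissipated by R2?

Nodal analysis, taking node 2 as the 0 V reference.
Source V1 fixes V_0 = 10 V.
KCL at each unknown node (sum of currents leaving = 0; resistances in Ω):
  Node 1: (V_1 - 10)/20 + (V_1 - 0)/100 = 0
Collecting terms: 0.06 × V_1 = 0.5  =>  V_1 = 8.333 V
Part 1:
  Read off the nodal solution: V_1 = 8.333 V
Part 2:
  I_R1 = (V_0 - V_1)/R1 = (10 - 8.333)/20 = 0.08333 A
  Magnitude: I_R1 = 0.08333 A
Part 3:
  I_R2 = (V_1 - V_2)/R2 = (8.333 - 0)/100 = 0.08333 A
  P_R2 = I_R2² × R2 = (0.08333)² × 100 = 0.6944 W

Final answers:
1. V_1 = 8.333 V
2. I_R1 = 0.08333 A
3. P_R2 = 0.6944 W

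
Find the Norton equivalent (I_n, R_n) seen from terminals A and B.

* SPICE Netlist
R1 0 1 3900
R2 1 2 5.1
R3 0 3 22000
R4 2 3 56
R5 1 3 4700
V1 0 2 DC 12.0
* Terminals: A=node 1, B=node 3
Find the Thévenin equivalent first; then I_n = V_th/R_th and R_n = R_th.
Step 1 — V_th is the open-circuit voltage V_A - V_B (nothing connected across the terminals).
Nodal analysis, taking node 2 as the 0 V reference.
Source V1 fixes V_0 = 12 V.
KCL at each unknown node (sum of currents leaving = 0; resistances in Ω):
  Node 1: (V_1 - 12)/3900 + (V_1 - 0)/5.1 + (V_1 - V_3)/4700 = 0
  Node 3: (V_3 - 12)/22000 + (V_3 - 0)/56 + (V_3 - V_1)/4700 = 0
Collecting terms (coefficients in siemens):
  0.1965·V_1 - 0.0002128·V_3 = 0.003077
  0.01812·V_3 - 0.0002128·V_1 = 0.0005455
Determinant D = (0.1965)(0.01812) - (-0.0002128)(-0.0002128) = 0.00356
V_1 = [(0.003077)(0.01812) - (-0.0002128)(0.0005455)]/D = 0.01569 V
V_3 = [(0.1965)(0.0005455) - (0.003077)(-0.0002128)]/D = 0.03029 V
V_th = V_1 - V_3 = 0.01569 - 0.03029 = -0.01461 V
Step 2 — R_th: zero the source — replace V1 by a short circuit (node 2 merges into node 0) — and find the resistance seen between A (node 1) and B (node 3).
Reduce the network between node 1 (A) and node 3 (B) by series/parallel combination:
  Rp1 = R1 ‖ R2 (parallel, both between nodes 0 and 1) = 1/(1/3900 + 1/5.1) = 5.093 Ω
  Rp2 = R3 ‖ R4 (parallel, both between nodes 0 and 3) = 1/(1/22000 + 1/56) = 55.86 Ω
  Rs1 = Rp1 + Rp2 (series, joined only at node 0) = 5.093 + 55.86 = 60.95 Ω
  Rp3 = R5 ‖ Rs1 (parallel, both between nodes 1 and 3) = 1/(1/4700 + 1/60.95) = 60.17 Ω
R_th = 60.17 Ω
I_n = V_th/R_th = -0.01461/60.17 = -0.0002428 A, and R_n = R_th = 60.17 Ω

Final answer: I_n = -0.0002428 A, R_n = 60.17 Ω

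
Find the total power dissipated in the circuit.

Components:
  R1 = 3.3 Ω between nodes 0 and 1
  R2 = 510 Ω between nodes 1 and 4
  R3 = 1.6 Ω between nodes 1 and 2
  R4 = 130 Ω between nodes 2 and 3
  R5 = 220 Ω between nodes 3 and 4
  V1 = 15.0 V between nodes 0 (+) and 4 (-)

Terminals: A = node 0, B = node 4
Nodal analysis, taking node 4 as the 0 V reference.
Source V1 fixes V_0 = 15 V.
KCL at each unknown node (sum of currents leaving = 0; resistances in Ω):
  Node 1: (V_1 - 15)/3.3 + (V_1 - 0)/510 + (V_1 - V_2)/1.6 = 0
  Node 2: (V_2 - V_1)/1.6 + (V_2 - V_3)/130 = 0
  Node 3: (V_3 - V_2)/130 + (V_3 - 0)/220 = 0
Collecting terms (coefficients in siemens):
  0.93·V_1 - 0.625·V_2 = 4.545
  0.6327·V_2 - 0.625·V_1 - 0.007692·V_3 = 0
  0.01224·V_3 - 0.007692·V_2 = 0
Solving these 3 simultaneous equations (Gaussian elimination) gives:
  V_1 = 14.77 V, V_2 = 14.7 V, V_3 = 9.239 V
Power in each resistor, P = (ΔV)²/R:
  P_R1 = (15 - 14.77)²/3.3 = 0.01661 W
  P_R2 = (14.77 - 0)²/510 = 0.4275 W
  P_R3 = (14.77 - 14.7)²/1.6 = 0.002822 W
  P_R4 = (14.7 - 9.239)²/130 = 0.2293 W
  P_R5 = (9.239 - 0)²/220 = 0.388 W
P_total = P_R1 + P_R2 + P_R3 + P_R4 + P_R5 = 1.064 W

Final answer: 1.064 W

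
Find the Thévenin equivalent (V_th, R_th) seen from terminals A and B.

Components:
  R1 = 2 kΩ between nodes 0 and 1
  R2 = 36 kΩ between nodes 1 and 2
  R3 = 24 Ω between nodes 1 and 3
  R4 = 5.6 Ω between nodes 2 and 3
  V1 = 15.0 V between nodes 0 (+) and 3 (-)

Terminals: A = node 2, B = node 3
Step 1 — V_th is the open-circuit voltage V_A - V_B (nothing connected across the terminals).
Nodal analysis, taking node 3 as the 0 V reference.
Source V1 fixes V_0 = 15 V.
KCL at each unknown node (sum of currents leaving = 0; resistances in Ω):
  Node 1: (V_1 - 15)/2000 + (V_1 - V_2)/36000 + (V_1 - 0)/24 = 0
  Node 2: (V_2 - V_1)/36000 + (V_2 - 0)/5.6 = 0
Collecting terms (coefficients in siemens):
  0.04219·V_1 - 0.00002778·V_2 = 0.0075
  0.1786·V_2 - 0.00002778·V_1 = 0
Determinant D = (0.04219)(0.1786) - (-0.00002778)(-0.00002778) = 0.007536
V_1 = [(0.0075)(0.1786) - (-0.00002778)(0)]/D = 0.1777 V
V_2 = [(0.04219)(0) - (0.0075)(-0.00002778)]/D = 0.00002765 V
V_th = V_2 - V_3 = 0.00002765 - 0 = 0.00002765 V
Step 2 — R_th: zero the source — replace V1 by a short circuit (node 3 merges into node 0) — and find the resistance seen between A (node 2) and B (node 0).
Reduce the network between node 2 (A) and node 0 (B) by series/parallel combination:
  Rp1 = R1 ‖ R3 (parallel, both between nodes 0 and 1) = 1/(1/2000 + 1/24) = 23.72 Ω
  Rs1 = R2 + Rp1 (series, joined only at node 1) = 36000 + 23.72 = 36020 Ω
  Rp2 = R4 ‖ Rs1 (parallel, both between nodes 0 and 2) = 1/(1/5.6 + 1/36020) = 5.599 Ω
R_th = 5.599 Ω

Final answer: V_th = 2.765e-05 V, R_th = 5.599 Ω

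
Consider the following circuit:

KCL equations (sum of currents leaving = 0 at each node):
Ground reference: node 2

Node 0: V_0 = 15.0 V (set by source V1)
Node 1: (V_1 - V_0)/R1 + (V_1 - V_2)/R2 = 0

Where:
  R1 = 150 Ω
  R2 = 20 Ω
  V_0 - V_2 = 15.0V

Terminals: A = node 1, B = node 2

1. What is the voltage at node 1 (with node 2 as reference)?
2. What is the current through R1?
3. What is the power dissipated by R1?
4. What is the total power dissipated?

Nodal analysis, taking node 2 as the 0 V reference.
Source V1 fixes V_0 = 15 V.
KCL at each unknown node (sum of currents leaving = 0; resistances in Ω):
  Node 1: (V_1 - 15)/150 + (V_1 - 0)/20 = 0
Collecting terms: 0.05667 × V_1 = 0.1  =>  V_1 = 1.765 V
Part 1:
  Read off the nodal solution: V_1 = 1.765 V
Part 2:
  I_R1 = (V_0 - V_1)/R1 = (15 - 1.765)/150 = 0.08824 A
  Magnitude: I_R1 = 0.08824 A
Part 3:
  I_R1 = (V_0 - V_1)/R1 = (15 - 1.765)/150 = 0.08824 A
  P_R1 = I_R1² × R1 = (0.08824)² × 150 = 1.168 W
Part 4:
  Power in each resistor, P = (ΔV)²/R:
    P_R1 = (15 - 1.765)²/150 = 1.168 W
    P_R2 = (1.765 - 0)²/20 = 0.1557 W
  P_total = P_R1 + P_R2 = 1.324 W

Final answers:
1. V_1 = 1.765 V
2. I_R1 = 0.08824 A
3. P_R1 = 1.168 W
4. P_total = 1.324 W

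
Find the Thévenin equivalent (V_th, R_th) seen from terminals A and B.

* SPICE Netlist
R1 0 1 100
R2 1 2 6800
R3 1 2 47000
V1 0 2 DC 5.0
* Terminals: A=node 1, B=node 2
Step 1 — V_th is the open-circuit voltage V_A - V_B (nothing connected across the terminals).
Nodal analysis, taking node 2 as the 0 V reference.
Source V1 fixes V_0 = 5 V.
KCL at each unknown node (sum of currents leaving = 0; resistances in Ω):
  Node 1: (V_1 - 5)/100 + (V_1 - 0)/6800 + (V_1 - 0)/47000 = 0
Collecting terms: 0.01017 × V_1 = 0.05  =>  V_1 = 4.917 V
V_th = V_1 - V_2 = 4.917 - 0 = 4.917 V
Step 2 — R_th: zero the source — replace V1 by a short circuit (node 2 merges into node 0) — and find the resistance seen between A (node 1) and B (node 0).
Reduce the network between node 1 (A) and node 0 (B) by series/parallel combination:
  Rp1 = R1 ‖ R2 ‖ R3 (parallel, all between nodes 0 and 1) = 1/(1/100 + 1/6800 + 1/47000) = 98.34 Ω
R_th = 98.34 Ω

Final answer: V_th = 4.917 V, R_th = 98.34 Ω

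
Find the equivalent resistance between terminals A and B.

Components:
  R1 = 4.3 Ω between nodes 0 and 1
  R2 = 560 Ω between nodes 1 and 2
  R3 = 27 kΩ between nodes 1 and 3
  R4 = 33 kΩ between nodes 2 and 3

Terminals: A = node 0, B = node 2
Reduce the network between node 0 (A) and node 2 (B) by series/parallel combination:
  Rs1 = R3 + R4 (series, joined only at node 3) = 27000 + 33000 = 60000 Ω
  Rp1 = R2 ‖ Rs1 (parallel, both between nodes 1 and 2) = 1/(1/560 + 1/60000) = 554.8 Ω
  Rs2 = R1 + Rp1 (series, joined only at node 1) = 4.3 + 554.8 = 559.1 Ω
R_eq = 559.1 Ω

Final answer: 559.1 Ω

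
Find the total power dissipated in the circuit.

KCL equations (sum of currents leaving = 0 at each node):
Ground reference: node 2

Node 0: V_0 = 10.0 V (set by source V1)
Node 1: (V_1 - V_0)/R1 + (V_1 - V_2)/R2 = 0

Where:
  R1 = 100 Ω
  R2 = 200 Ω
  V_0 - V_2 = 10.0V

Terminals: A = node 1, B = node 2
Nodal analysis, taking node 2 as the 0 V reference.
Source V1 fixes V_0 = 10 V.
KCL at each unknown node (sum of currents leaving = 0; resistances in Ω):
  Node 1: (V_1 - 10)/100 + (V_1 - 0)/200 = 0
Collecting terms: 0.015 × V_1 = 0.1  =>  V_1 = 6.667 V
Power in each resistor, P = (ΔV)²/R:
  P_R1 = (10 - 6.667)²/100 = 0.1111 W
  P_R2 = (6.667 - 0)²/200 = 0.2222 W
P_total = P_R1 + P_R2 = 0.3333 W

Final answer: 0.3333 W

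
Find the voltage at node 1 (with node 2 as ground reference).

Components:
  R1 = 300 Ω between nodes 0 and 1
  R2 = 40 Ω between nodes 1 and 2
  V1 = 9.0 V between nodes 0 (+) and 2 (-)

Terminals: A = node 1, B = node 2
Nodal analysis, taking node 2 as the 0 V reference.
Source V1 fixes V_0 = 9 V.
KCL at each unknown node (sum of currents leaving = 0; resistances in Ω):
  Node 1: (V_1 - 9)/300 + (V_1 - 0)/40 = 0
Collecting terms: 0.02833 × V_1 = 0.03  =>  V_1 = 1.059 V
The requested potential is V_1 = 1.059 V.

Final answer: V_1 = 1.059 V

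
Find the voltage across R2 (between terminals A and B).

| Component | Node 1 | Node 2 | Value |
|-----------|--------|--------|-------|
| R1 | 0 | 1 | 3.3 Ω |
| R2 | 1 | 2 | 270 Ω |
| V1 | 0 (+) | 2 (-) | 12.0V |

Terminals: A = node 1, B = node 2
R1 and R2 are in series across V1 (node 0 → node 1 → node 2), and the output A–B is taken across R2, so this is a voltage divider.
Series current: I = V1/(R1 + R2) = 12/(3.3 + 270) = 12/273.3 = 0.04391 A
V_R2 = I × R2 = V1 × R2/(R1 + R2) = 12 × 270/273.3 = 11.86 V

Final answer: 11.86 V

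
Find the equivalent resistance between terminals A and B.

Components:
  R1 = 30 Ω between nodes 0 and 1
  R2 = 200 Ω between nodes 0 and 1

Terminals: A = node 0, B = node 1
Reduce the network between node 0 (A) and node 1 (B) by series/parallel combination:
  Rp1 = R1 ‖ R2 (parallel, both between nodes 0 and 1) = 1/(1/30 + 1/200) = 26.09 Ω
R_eq = 26.09 Ω

Final answer: 26.09 Ω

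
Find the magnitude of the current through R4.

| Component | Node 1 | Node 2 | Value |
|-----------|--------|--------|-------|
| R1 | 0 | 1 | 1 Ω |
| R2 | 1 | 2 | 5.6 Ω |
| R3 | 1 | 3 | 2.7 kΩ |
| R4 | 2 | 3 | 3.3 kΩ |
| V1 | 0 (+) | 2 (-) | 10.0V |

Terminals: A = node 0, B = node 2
Nodal analysis, taking node 2 as the 0 V reference.
Source V1 fixes V_0 = 10 V.
KCL at each unknown node (sum of currents leaving = 0; resistances in Ω):
  Node 1: (V_1 - 10)/1 + (V_1 - 0)/5.6 + (V_1 - V_3)/2700 = 0
  Node 3: (V_3 - V_1)/2700 + (V_3 - 0)/3300 = 0
Collecting terms (coefficients in siemens):
  1.179·V_1 - 0.0003704·V_3 = 10
  0.0006734·V_3 - 0.0003704·V_1 = 0
Determinant D = (1.179)(0.0006734) - (-0.0003704)(-0.0003704) = 0.0007938
V_1 = [(10)(0.0006734) - (-0.0003704)(0)]/D = 8.484 V
V_3 = [(1.179)(0) - (10)(-0.0003704)]/D = 4.666 V
I_R4 = (V_2 - V_3)/R4 = (0 - 4.666)/3300 = -0.001414 A
|I_R4| = 0.001414 A

Final answer: |I_R4| = 0.001414 A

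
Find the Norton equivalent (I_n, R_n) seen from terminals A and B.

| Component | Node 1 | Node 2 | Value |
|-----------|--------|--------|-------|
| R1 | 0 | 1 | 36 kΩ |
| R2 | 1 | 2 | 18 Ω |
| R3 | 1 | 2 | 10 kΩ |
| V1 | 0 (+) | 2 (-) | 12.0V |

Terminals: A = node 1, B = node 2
Find the Thévenin equivalent first; then I_n = V_th/R_th and R_n = R_th.
Step 1 — V_th is the open-circuit voltage V_A - V_B (nothing connected across the terminals).
Nodal analysis, taking node 2 as the 0 V reference.
Source V1 fixes V_0 = 12 V.
KCL at each unknown node (sum of currents leaving = 0; resistances in Ω):
  Node 1: (V_1 - 12)/36000 + (V_1 - 0)/18 + (V_1 - 0)/10000 = 0
Collecting terms: 0.05568 × V_1 = 0.0003333  =>  V_1 = 0.005986 V
V_th = V_1 - V_2 = 0.005986 - 0 = 0.005986 V
Step 2 — R_th: zero the source — replace V1 by a short circuit (node 2 merges into node 0) — and find the resistance seen between A (node 1) and B (node 0).
Reduce the network between node 1 (A) and node 0 (B) by series/parallel combination:
  Rp1 = R1 ‖ R2 ‖ R3 (parallel, all between nodes 0 and 1) = 1/(1/36000 + 1/18 + 1/10000) = 17.96 Ω
R_th = 17.96 Ω
I_n = V_th/R_th = 0.005986/17.96 = 0.0003333 A, and R_n = R_th = 17.96 Ω

Final answer: I_n = 0.0003333 A, R_n = 17.96 Ω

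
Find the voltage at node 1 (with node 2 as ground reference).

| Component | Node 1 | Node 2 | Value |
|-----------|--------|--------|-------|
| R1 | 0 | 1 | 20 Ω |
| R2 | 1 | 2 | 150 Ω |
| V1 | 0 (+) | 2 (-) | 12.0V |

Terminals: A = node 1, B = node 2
Nodal analysis, taking node 2 as the 0 V reference.
Source V1 fixes V_0 = 12 V.
KCL at each unknown node (sum of currents leaving = 0; resistances in Ω):
  Node 1: (V_1 - 12)/20 + (V_1 - 0)/150 = 0
Collecting terms: 0.05667 × V_1 = 0.6  =>  V_1 = 10.59 V
The requested potential is V_1 = 10.59 V.

Final answer: V_1 = 10.59 V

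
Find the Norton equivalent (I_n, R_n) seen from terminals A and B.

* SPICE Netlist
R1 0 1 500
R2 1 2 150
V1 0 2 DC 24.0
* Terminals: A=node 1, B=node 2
Find the Thévenin equivalent first; then I_n = V_th/R_th and R_n = R_th.
Step 1 — V_th is the open-circuit voltage V_A - V_B (nothing connected across the terminals).
Nodal analysis, taking node 2 as the 0 V reference.
Source V1 fixes V_0 = 24 V.
KCL at each unknown node (sum of currents leaving = 0; resistances in Ω):
  Node 1: (V_1 - 24)/500 + (V_1 - 0)/150 = 0
Collecting terms: 0.008667 × V_1 = 0.048  =>  V_1 = 5.538 V
V_th = V_1 - V_2 = 5.538 - 0 = 5.538 V
Step 2 — R_th: zero the source — replace V1 by a short circuit (node 2 merges into node 0) — and find the resistance seen between A (node 1) and B (node 0).
Reduce the network between node 1 (A) and node 0 (B) by series/parallel combination:
  Rp1 = R1 ‖ R2 (parallel, both between nodes 0 and 1) = 1/(1/500 + 1/150) = 115.4 Ω
R_th = 115.4 Ω
I_n = V_th/R_th = 5.538/115.4 = 0.048 A, and R_n = R_th = 115.4 Ω

Final answer: I_n = 0.048 A, R_n = 115.4 Ω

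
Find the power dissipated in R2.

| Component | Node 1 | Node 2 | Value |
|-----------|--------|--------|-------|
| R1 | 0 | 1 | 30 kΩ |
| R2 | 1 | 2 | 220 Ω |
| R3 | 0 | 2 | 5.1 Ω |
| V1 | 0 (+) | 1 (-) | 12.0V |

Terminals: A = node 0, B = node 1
Nodal analysis, taking node 1 as the 0 V reference.
Source V1 fixes V_0 = 12 V.
KCL at each unknown node (sum of currents leaving = 0; resistances in Ω):
  Node 2: (V_2 - 0)/220 + (V_2 - 12)/5.1 = 0
Collecting terms: 0.2006 × V_2 = 2.353  =>  V_2 = 11.73 V
I_R2 = (V_1 - V_2)/R2 = (0 - 11.73)/220 = -0.05331 A
P_R2 = I_R2² × R2 = (-0.05331)² × 220 = 0.6252 W

Final answer: 0.6252 W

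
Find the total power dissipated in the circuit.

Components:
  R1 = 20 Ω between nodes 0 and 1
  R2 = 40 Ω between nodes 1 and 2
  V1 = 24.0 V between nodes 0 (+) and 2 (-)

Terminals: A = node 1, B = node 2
Nodal analysis, taking node 2 as the 0 V reference.
Source V1 fixes V_0 = 24 V.
KCL at each unknown node (sum of currents leaving = 0; resistances in Ω):
  Node 1: (V_1 - 24)/20 + (V_1 - 0)/40 = 0
Collecting terms: 0.075 × V_1 = 1.2  =>  V_1 = 16 V
Power in each resistor, P = (ΔV)²/R:
  P_R1 = (24 - 16)²/20 = 3.2 W
  P_R2 = (16 - 0)²/40 = 6.4 W
P_total = P_R1 + P_R2 = 9.6 W

Final answer: 9.6 W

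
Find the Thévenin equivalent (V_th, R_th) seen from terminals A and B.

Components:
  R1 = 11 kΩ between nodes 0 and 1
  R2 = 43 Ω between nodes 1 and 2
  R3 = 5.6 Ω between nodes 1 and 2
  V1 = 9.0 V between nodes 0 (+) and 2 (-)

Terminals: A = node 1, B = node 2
Step 1 — V_th is the open-circuit voltage V_A - V_B (nothing connected across the terminals).
Nodal analysis, taking node 2 as the 0 V reference.
Source V1 fixes V_0 = 9 V.
KCL at each unknown node (sum of currents leaving = 0; resistances in Ω):
  Node 1: (V_1 - 9)/11000 + (V_1 - 0)/43 + (V_1 - 0)/5.6 = 0
Collecting terms: 0.2019 × V_1 = 0.0008182  =>  V_1 = 0.004052 V
V_th = V_1 - V_2 = 0.004052 - 0 = 0.004052 V
Step 2 — R_th: zero the source — replace V1 by a short circuit (node 2 merges into node 0) — and find the resistance seen between A (node 1) and B (node 0).
Reduce the network between node 1 (A) and node 0 (B) by series/parallel combination:
  Rp1 = R1 ‖ R2 ‖ R3 (parallel, all between nodes 0 and 1) = 1/(1/11000 + 1/43 + 1/5.6) = 4.953 Ω
R_th = 4.953 Ω

Final answer: V_th = 0.004052 V, R_th = 4.953 Ω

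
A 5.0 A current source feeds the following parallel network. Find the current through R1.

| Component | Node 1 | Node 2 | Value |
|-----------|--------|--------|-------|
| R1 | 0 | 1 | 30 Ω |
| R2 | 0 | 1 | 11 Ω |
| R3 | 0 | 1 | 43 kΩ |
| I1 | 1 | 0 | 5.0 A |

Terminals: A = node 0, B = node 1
All resistors sit directly between nodes 0 and 1, so they are in parallel and share one voltage V; the full source current 5 A splits among them.
1/R_par = 1/30 + 1/11 + 1/43000 = 0.1243 S  =>  R_par = 8.047 Ω
V = I × R_par = 5 × 8.047 = 40.24 V
I_R1 = V/R1 = 40.24/30 = 1.341 A

Final answer: 1.341 A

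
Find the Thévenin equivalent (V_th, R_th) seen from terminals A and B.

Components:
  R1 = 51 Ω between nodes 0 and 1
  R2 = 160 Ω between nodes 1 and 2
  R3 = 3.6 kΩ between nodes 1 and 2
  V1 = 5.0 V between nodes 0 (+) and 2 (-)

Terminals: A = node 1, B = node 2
Step 1 — V_th is the open-circuit voltage V_A - V_B (nothing connected across the terminals).
Nodal analysis, taking node 2 as the 0 V reference.
Source V1 fixes V_0 = 5 V.
KCL at each unknown node (sum of currents leaving = 0; resistances in Ω):
  Node 1: (V_1 - 5)/51 + (V_1 - 0)/160 + (V_1 - 0)/3600 = 0
Collecting terms: 0.02614 × V_1 = 0.09804  =>  V_1 = 3.751 V
V_th = V_1 - V_2 = 3.751 - 0 = 3.751 V
Step 2 — R_th: zero the source — replace V1 by a short circuit (node 2 merges into node 0) — and find the resistance seen between A (node 1) and B (node 0).
Reduce the network between node 1 (A) and node 0 (B) by series/parallel combination:
  Rp1 = R1 ‖ R2 ‖ R3 (parallel, all between nodes 0 and 1) = 1/(1/51 + 1/160 + 1/3600) = 38.26 Ω
R_th = 38.26 Ω

Final answer: V_th = 3.751 V, R_th = 38.26 Ω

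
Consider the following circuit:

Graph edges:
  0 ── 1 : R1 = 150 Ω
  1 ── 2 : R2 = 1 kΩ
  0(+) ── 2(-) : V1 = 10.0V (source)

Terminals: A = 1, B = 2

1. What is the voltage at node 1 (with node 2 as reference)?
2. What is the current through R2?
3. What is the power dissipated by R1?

Nodal analysis, taking node 2 as the 0 V reference.
Source V1 fixes V_0 = 10 V.
KCL at each unknown node (sum of currents leaving = 0; resistances in Ω):
  Node 1: (V_1 - 10)/150 + (V_1 - 0)/1000 = 0
Collecting terms: 0.007667 × V_1 = 0.06667  =>  V_1 = 8.696 V
Part 1:
  Read off the nodal solution: V_1 = 8.696 V
Part 2:
  I_R2 = (V_1 - V_2)/R2 = (8.696 - 0)/1000 = 0.008696 A
  Magnitude: I_R2 = 0.008696 A
Part 3:
  I_R1 = (V_0 - V_1)/R1 = (10 - 8.696)/150 = 0.008696 A
  P_R1 = I_R1² × R1 = (0.008696)² × 150 = 0.01134 W

Final answers:
1. V_1 = 8.696 V
2. I_R2 = 0.008696 A
3. P_R1 = 0.01134 W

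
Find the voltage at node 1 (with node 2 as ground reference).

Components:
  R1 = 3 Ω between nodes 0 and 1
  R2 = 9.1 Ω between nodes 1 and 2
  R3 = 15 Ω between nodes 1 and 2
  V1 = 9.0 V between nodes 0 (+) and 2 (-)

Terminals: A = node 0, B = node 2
Nodal analysis, taking node 2 as the 0 V reference.
Source V1 fixes V_0 = 9 V.
KCL at each unknown node (sum of currents leaving = 0; resistances in Ω):
  Node 1: (V_1 - 9)/3 + (V_1 - 0)/9.1 + (V_1 - 0)/15 = 0
Collecting terms: 0.5099 × V_1 = 3  =>  V_1 = 5.884 V
The requested potential is V_1 = 5.884 V.

Final answer: V_1 = 5.884 V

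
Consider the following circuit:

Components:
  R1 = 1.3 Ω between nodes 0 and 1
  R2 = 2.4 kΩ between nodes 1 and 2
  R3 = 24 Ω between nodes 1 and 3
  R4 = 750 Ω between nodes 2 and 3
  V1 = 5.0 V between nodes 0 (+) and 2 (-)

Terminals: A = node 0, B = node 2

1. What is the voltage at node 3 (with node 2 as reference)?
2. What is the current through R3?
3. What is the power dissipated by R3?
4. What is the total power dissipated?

Nodal analysis, taking node 2 as the 0 V reference.
Source V1 fixes V_0 = 5 V.
KCL at each unknown node (sum of currents leaving = 0; resistances in Ω):
  Node 1: (V_1 - 5)/1.3 + (V_1 - 0)/2400 + (V_1 - V_3)/24 = 0
  Node 3: (V_3 - V_1)/24 + (V_3 - 0)/750 = 0
Collecting terms (coefficients in siemens):
  0.8113·V_1 - 0.04167·V_3 = 3.846
  0.043·V_3 - 0.04167·V_1 = 0
Determinant D = (0.8113)(0.043) - (-0.04167)(-0.04167) = 0.03315
V_1 = [(3.846)(0.043) - (-0.04167)(0)]/D = 4.989 V
V_3 = [(0.8113)(0) - (3.846)(-0.04167)]/D = 4.834 V
Part 1:
  Read off the nodal solution: V_3 = 4.834 V
Part 2:
  I_R3 = (V_1 - V_3)/R3 = (4.989 - 4.834)/24 = 0.006446 A
  Magnitude: I_R3 = 0.006446 A
Part 3:
  I_R3 = (V_1 - V_3)/R3 = (4.989 - 4.834)/24 = 0.006446 A
  P_R3 = I_R3² × R3 = (0.006446)² × 24 = 0.0009971 W
Part 4:
  Power in each resistor, P = (ΔV)²/R:
    P_R1 = (5 - 4.989)²/1.3 = 0.00009446 W
    P_R2 = (4.989 - 0)²/2400 = 0.01037 W
    P_R3 = (4.989 - 4.834)²/24 = 0.0009971 W
    P_R4 = (0 - 4.834)²/750 = 0.03116 W
  P_total = P_R1 + P_R2 + P_R3 + P_R4 = 0.04262 W

Final answers:
1. V_3 = 4.834 V
2. I_R3 = 0.006446 A
3. P_R3 = 0.0009971 W
4. P_total = 0.04262 W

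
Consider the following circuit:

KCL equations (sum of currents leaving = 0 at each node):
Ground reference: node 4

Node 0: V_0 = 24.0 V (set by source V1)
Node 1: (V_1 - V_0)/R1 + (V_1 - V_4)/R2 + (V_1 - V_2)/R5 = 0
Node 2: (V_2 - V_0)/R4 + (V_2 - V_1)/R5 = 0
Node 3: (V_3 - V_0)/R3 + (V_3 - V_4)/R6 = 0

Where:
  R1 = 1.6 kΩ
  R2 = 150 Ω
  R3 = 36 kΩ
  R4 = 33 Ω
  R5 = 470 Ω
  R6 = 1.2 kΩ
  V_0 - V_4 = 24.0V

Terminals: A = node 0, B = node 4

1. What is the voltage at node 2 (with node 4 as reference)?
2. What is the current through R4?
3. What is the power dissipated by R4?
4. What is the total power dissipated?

Nodal analysis, taking node 4 as the 0 V reference.
Source V1 fixes V_0 = 24 V.
KCL at each unknown node (sum of currents leaving = 0; resistances in Ω):
  Node 1: (V_1 - 24)/1600 + (V_1 - 0)/150 + (V_1 - V_2)/470 = 0
  Node 2: (V_2 - 24)/33 + (V_2 - V_1)/470 = 0
  Node 3: (V_3 - 24)/36000 + (V_3 - 0)/1200 = 0
Collecting terms (coefficients in siemens):
  0.009419·V_1 - 0.002128·V_2 = 0.015
  0.03243·V_2 - 0.002128·V_1 = 0.7273
  0.0008611·V_3 = 0.0006667
Solving these 3 simultaneous equations (Gaussian elimination) gives:
  V_1 = 6.758 V, V_2 = 22.87 V, V_3 = 0.7742 V
Part 1:
  Read off the nodal solution: V_2 = 22.87 V
Part 2:
  I_R4 = (V_0 - V_2)/R4 = (24 - 22.87)/33 = 0.03428 A
  Magnitude: I_R4 = 0.03428 A
Part 3:
  I_R4 = (V_0 - V_2)/R4 = (24 - 22.87)/33 = 0.03428 A
  P_R4 = I_R4² × R4 = (0.03428)² × 33 = 0.03877 W
Part 4:
  Power in each resistor, P = (ΔV)²/R:
    P_R1 = (24 - 6.758)²/1600 = 0.1858 W
    P_R2 = (6.758 - 0)²/150 = 0.3045 W
    P_R3 = (24 - 0.7742)²/36000 = 0.01498 W
    P_R4 = (24 - 22.87)²/33 = 0.03877 W
    P_R5 = (6.758 - 22.87)²/470 = 0.5522 W
    P_R6 = (0.7742 - 0)²/1200 = 0.0004995 W
  P_total = P_R1 + P_R2 + P_R3 + P_R4 + P_R5 + P_R6 = 1.097 W

Final answers:
1. V_2 = 22.87 V
2. I_R4 = 0.03428 A
3. P_R4 = 0.03877 W
4. P_total = 1.097 W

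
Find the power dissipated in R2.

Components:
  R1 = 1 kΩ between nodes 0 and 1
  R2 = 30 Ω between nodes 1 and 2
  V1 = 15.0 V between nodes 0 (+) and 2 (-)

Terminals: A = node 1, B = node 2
Nodal analysis, taking node 2 as the 0 V reference.
Source V1 fixes V_0 = 15 V.
KCL at each unknown node (sum of currents leaving = 0; resistances in Ω):
  Node 1: (V_1 - 15)/1000 + (V_1 - 0)/30 = 0
Collecting terms: 0.03433 × V_1 = 0.015  =>  V_1 = 0.4369 V
I_R2 = (V_1 - V_2)/R2 = (0.4369 - 0)/30 = 0.01456 A
P_R2 = I_R2² × R2 = (0.01456)² × 30 = 0.006363 W

Final answer: 0.006363 W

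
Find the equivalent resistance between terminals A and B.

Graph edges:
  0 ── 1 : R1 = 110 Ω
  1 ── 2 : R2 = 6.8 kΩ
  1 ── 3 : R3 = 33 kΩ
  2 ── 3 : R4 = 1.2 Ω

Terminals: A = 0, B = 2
Reduce the network between node 0 (A) and node 2 (B) by series/parallel combination:
  Rs1 = R3 + R4 (series, joined only at node 3) = 33000 + 1.2 = 33000 Ω
  Rp1 = R2 ‖ Rs1 (parallel, both between nodes 1 and 2) = 1/(1/6800 + 1/33000) = 5638 Ω
  Rs2 = R1 + Rp1 (series, joined only at node 1) = 110 + 5638 = 5748 Ω
R_eq = 5.748 kΩ

Final answer: 5.748 kΩ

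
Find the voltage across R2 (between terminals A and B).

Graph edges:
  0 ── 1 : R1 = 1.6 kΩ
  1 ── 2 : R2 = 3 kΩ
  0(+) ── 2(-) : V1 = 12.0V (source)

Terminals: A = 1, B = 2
R1 and R2 are in series across V1 (node 0 → node 1 → node 2), and the output A–B is taken across R2, so this is a voltage divider.
Series current: I = V1/(R1 + R2) = 12/(1600 + 3000) = 12/4600 = 0.002609 A
V_R2 = I × R2 = V1 × R2/(R1 + R2) = 12 × 3000/4600 = 7.826 V

Final answer: 7.826 V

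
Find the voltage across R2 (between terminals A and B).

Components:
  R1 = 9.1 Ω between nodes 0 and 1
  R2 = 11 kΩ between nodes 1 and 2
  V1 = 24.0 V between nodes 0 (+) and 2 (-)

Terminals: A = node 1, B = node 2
R1 and R2 are in series across V1 (node 0 → node 1 → node 2), and the output A–B is taken across R2, so this is a voltage divider.
Series current: I = V1/(R1 + R2) = 24/(9.1 + 11000) = 24/11010 = 0.00218 A
V_R2 = I × R2 = V1 × R2/(R1 + R2) = 24 × 11000/11010 = 23.98 V

Final answer: 23.98 V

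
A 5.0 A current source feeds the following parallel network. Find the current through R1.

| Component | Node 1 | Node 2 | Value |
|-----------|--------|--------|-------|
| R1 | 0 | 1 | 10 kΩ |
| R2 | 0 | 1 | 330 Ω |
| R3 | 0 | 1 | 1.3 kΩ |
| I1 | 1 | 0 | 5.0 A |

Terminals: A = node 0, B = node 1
All resistors sit directly between nodes 0 and 1, so they are in parallel and share one voltage V; the full source current 5 A splits among them.
1/R_par = 1/10000 + 1/330 + 1/1300 = 0.0039 S  =>  R_par = 256.4 Ω
V = I × R_par = 5 × 256.4 = 1282 V
I_R1 = V/R1 = 1282/10000 = 0.1282 A

Final answer: 0.1282 A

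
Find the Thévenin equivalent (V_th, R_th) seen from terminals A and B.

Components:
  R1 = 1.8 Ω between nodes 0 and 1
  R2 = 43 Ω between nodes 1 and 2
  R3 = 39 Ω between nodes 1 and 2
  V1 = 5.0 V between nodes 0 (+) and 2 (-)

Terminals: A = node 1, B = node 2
Step 1 — V_th is the open-circuit voltage V_A - V_B (nothing connected across the terminals).
Nodal analysis, taking node 2 as the 0 V reference.
Source V1 fixes V_0 = 5 V.
KCL at each unknown node (sum of currents leaving = 0; resistances in Ω):
  Node 1: (V_1 - 5)/1.8 + (V_1 - 0)/43 + (V_1 - 0)/39 = 0
Collecting terms: 0.6045 × V_1 = 2.778  =>  V_1 = 4.596 V
V_th = V_1 - V_2 = 4.596 - 0 = 4.596 V
Step 2 — R_th: zero the source — replace V1 by a short circuit (node 2 merges into node 0) — and find the resistance seen between A (node 1) and B (node 0).
Reduce the network between node 1 (A) and node 0 (B) by series/parallel combination:
  Rp1 = R1 ‖ R2 ‖ R3 (parallel, all between nodes 0 and 1) = 1/(1/1.8 + 1/43 + 1/39) = 1.654 Ω
R_th = 1.654 Ω

Final answer: V_th = 4.596 V, R_th = 1.654 Ω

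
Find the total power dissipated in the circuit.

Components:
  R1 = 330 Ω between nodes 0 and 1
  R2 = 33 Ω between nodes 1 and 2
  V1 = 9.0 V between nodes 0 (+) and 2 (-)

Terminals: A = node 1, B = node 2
Nodal analysis, taking node 2 as the 0 V reference.
Source V1 fixes V_0 = 9 V.
KCL at each unknown node (sum of currents leaving = 0; resistances in Ω):
  Node 1: (V_1 - 9)/330 + (V_1 - 0)/33 = 0
Collecting terms: 0.03333 × V_1 = 0.02727  =>  V_1 = 0.8182 V
Power in each resistor, P = (ΔV)²/R:
  P_R1 = (9 - 0.8182)²/330 = 0.2029 W
  P_R2 = (0.8182 - 0)²/33 = 0.02029 W
P_total = P_R1 + P_R2 = 0.2231 W

Final answer: 0.2231 W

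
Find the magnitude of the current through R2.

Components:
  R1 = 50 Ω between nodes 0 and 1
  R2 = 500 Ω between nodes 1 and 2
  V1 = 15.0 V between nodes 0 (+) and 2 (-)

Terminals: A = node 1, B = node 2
Nodal analysis, taking node 2 as the 0 V reference.
Source V1 fixes V_0 = 15 V.
KCL at each unknown node (sum of currents leaving = 0; resistances in Ω):
  Node 1: (V_1 - 15)/50 + (V_1 - 0)/500 = 0
Collecting terms: 0.022 × V_1 = 0.3  =>  V_1 = 13.64 V
I_R2 = (V_1 - V_2)/R2 = (13.64 - 0)/500 = 0.02727 A
|I_R2| = 0.02727 A

Final answer: |I_R2| = 0.02727 A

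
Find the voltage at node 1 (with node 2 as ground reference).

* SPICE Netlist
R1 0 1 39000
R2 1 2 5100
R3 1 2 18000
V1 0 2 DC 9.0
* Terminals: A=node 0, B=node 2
Nodal analysis, taking node 2 as the 0 V reference.
Source V1 fixes V_0 = 9 V.
KCL at each unknown node (sum of currents leaving = 0; resistances in Ω):
  Node 1: (V_1 - 9)/39000 + (V_1 - 0)/5100 + (V_1 - 0)/18000 = 0
Collecting terms: 0.0002773 × V_1 = 0.0002308  =>  V_1 = 0.8323 V
The requested potential is V_1 = 0.8323 V.

Final answer: V_1 = 0.8323 V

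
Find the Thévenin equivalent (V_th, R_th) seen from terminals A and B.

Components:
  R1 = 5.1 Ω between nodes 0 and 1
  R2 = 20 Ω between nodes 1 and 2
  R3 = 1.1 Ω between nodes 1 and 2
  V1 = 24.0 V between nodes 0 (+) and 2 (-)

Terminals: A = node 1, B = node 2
Step 1 — V_th is the open-circuit voltage V_A - V_B (nothing connected across the terminals).
Nodal analysis, taking node 2 as the 0 V reference.
Source V1 fixes V_0 = 24 V.
KCL at each unknown node (sum of currents leaving = 0; resistances in Ω):
  Node 1: (V_1 - 24)/5.1 + (V_1 - 0)/20 + (V_1 - 0)/1.1 = 0
Collecting terms: 1.155 × V_1 = 4.706  =>  V_1 = 4.074 V
V_th = V_1 - V_2 = 4.074 - 0 = 4.074 V
Step 2 — R_th: zero the source — replace V1 by a short circuit (node 2 merges into node 0) — and find the resistance seen between A (node 1) and B (node 0).
Reduce the network between node 1 (A) and node 0 (B) by series/parallel combination:
  Rp1 = R1 ‖ R2 ‖ R3 (parallel, all between nodes 0 and 1) = 1/(1/5.1 + 1/20 + 1/1.1) = 0.8657 Ω
R_th = 0.8657 Ω

Final answer: V_th = 4.074 V, R_th = 0.8657 Ω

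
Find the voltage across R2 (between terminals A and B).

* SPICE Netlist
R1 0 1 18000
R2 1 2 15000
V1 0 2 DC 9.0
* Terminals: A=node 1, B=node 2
R1 and R2 are in series across V1 (node 0 → node 1 → node 2), and the output A–B is taken across R2, so this is a voltage divider.
Series current: I = V1/(R1 + R2) = 9/(18000 + 15000) = 9/33000 = 0.0002727 A
V_R2 = I × R2 = V1 × R2/(R1 + R2) = 9 × 15000/33000 = 4.091 V

Final answer: 4.091 V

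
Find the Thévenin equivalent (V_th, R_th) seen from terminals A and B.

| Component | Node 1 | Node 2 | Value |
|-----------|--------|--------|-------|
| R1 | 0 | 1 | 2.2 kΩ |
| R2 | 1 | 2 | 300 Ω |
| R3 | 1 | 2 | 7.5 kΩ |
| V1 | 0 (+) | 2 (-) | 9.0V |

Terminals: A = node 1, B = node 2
Step 1 — V_th is the open-circuit voltage V_A - V_B (nothing connected across the terminals).
Nodal analysis, taking node 2 as the 0 V reference.
Source V1 fixes V_0 = 9 V.
KCL at each unknown node (sum of currents leaving = 0; resistances in Ω):
  Node 1: (V_1 - 9)/2200 + (V_1 - 0)/300 + (V_1 - 0)/7500 = 0
Collecting terms: 0.003921 × V_1 = 0.004091  =>  V_1 = 1.043 V
V_th = V_1 - V_2 = 1.043 - 0 = 1.043 V
Step 2 — R_th: zero the source — replace V1 by a short circuit (node 2 merges into node 0) — and find the resistance seen between A (node 1) and B (node 0).
Reduce the network between node 1 (A) and node 0 (B) by series/parallel combination:
  Rp1 = R1 ‖ R2 ‖ R3 (parallel, all between nodes 0 and 1) = 1/(1/2200 + 1/300 + 1/7500) = 255 Ω
R_th = 255 Ω

Final answer: V_th = 1.043 V, R_th = 255 Ω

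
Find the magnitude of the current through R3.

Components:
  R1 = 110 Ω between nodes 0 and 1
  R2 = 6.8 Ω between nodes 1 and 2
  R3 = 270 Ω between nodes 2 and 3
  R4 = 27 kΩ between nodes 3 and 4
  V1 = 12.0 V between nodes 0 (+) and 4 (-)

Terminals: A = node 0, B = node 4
Nodal analysis, taking node 4 as the 0 V reference.
Source V1 fixes V_0 = 12 V.
KCL at each unknown node (sum of currents leaving = 0; resistances in Ω):
  Node 1: (V_1 - 12)/110 + (V_1 - V_2)/6.8 = 0
  Node 2: (V_2 - V_1)/6.8 + (V_2 - V_3)/270 = 0
  Node 3: (V_3 - V_2)/270 + (V_3 - 0)/27000 = 0
Collecting terms (coefficients in siemens):
  0.1561·V_1 - 0.1471·V_2 = 0.1091
  0.1508·V_2 - 0.1471·V_1 - 0.003704·V_3 = 0
  0.003741·V_3 - 0.003704·V_2 = 0
Solving these 3 simultaneous equations (Gaussian elimination) gives:
  V_1 = 11.95 V, V_2 = 11.95 V, V_3 = 11.83 V
I_R3 = (V_2 - V_3)/R3 = (11.95 - 11.83)/270 = 0.0004382 A
|I_R3| = 0.0004382 A

Final answer: |I_R3| = 0.0004382 A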